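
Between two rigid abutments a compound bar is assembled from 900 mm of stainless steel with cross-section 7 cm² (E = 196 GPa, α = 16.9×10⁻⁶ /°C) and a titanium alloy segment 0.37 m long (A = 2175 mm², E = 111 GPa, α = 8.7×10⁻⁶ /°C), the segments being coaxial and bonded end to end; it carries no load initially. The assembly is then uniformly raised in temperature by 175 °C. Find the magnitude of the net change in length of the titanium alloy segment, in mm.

|ΔL| ≈ 0.0475 mm

Free thermal expansion of the whole bar: Σ αᵢΔT Lᵢ = 16.9×10⁻⁶×175×900 + 8.7×10⁻⁶×175×370 = 3.225 mm.
The rigid supports impose zero overall length change; the single axial force P common to all segments must satisfy P Σ Lᵢ/(AᵢEᵢ) = δ_free.
The series flexibility is Σ Lᵢ/(AᵢEᵢ) = 900/(700×196×10³) + 370/(2175×111×10³) = 8.092×10⁻⁶ mm/N.
So P = 3.225 / 8.092×10⁻⁶ = 398.5 kN, compressive.
For the titanium alloy segment, free thermal change = 8.7×10⁻⁶×175×370 = 0.5633 mm and elastic change from P = 398500×370/(2175×111×10³) = 0.6108 mm; these oppose, so the net change is 0.0475 mm (segment shortens).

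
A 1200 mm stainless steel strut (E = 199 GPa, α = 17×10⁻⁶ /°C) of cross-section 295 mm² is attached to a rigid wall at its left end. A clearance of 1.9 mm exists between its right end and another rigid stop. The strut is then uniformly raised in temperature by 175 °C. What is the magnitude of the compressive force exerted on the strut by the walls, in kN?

P ≈ 81.7 kN

If the wall were absent the strut would grow by αΔT L = 17×10⁻⁶ × 175 × 1200 = 3.57 mm.
After closing the 1.9 mm clearance, 3.57 − 1.9 = 1.67 mm of expansion remains to be suppressed by the wall.
That suppressed elongation corresponds to σ = E·Δ/L = 199×10³ × 1.67/1200 = 276.9 MPa.
Force on the wall = σA = 276.9 × 295 mm² = 81.7 kN.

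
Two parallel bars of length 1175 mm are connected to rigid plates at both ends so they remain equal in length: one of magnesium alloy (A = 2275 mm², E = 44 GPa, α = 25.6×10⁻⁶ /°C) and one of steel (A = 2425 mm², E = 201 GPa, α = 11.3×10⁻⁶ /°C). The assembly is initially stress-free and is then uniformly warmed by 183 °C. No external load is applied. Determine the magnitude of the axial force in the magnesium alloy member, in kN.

Equilibrium of a rigid end plate with no external load gives equal and opposite internal forces ±P in the two members. Since α_{magnesium alloy} > α_{steel}, heating drives the magnesium alloy into compression and the steel into tension.
Equating the net (thermal + elastic) strains gives |α₁ − α₂|·ΔT = P·[1/(A₁E₁) + 1/(A₂E₂)].
|α₁ − α₂|·ΔT = 14.3×10⁻⁶ × 183 = 0.002617.
1/(A₁E₁) + 1/(A₂E₂) = 1/(2275×44×10³) + 1/(2425×201×10³) = 1.204×10⁻⁸ N⁻¹.
P = 0.002617 / 1.204×10⁻⁸ = 217300 N = 217.3 kN.

P ≈ 217 kN (compressive in the magnesium alloy)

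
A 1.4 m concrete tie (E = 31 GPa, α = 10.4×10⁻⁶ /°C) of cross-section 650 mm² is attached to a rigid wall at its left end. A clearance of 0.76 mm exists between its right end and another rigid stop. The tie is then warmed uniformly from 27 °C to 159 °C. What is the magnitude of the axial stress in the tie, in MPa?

σ ≈ 25.7 MPa (compressive)

Unrestrained expansion: δ_free = αΔT L = 10.4×10⁻⁶ × 132 × 1400 = 1.922 mm.
This exceeds the 0.76 mm gap, so the wall pushes back. The portion of expansion that must be recovered elastically is δ_free − gap = 1.922 − 0.76 = 1.162 mm.
Compatibility: PL/(AE) = 1.162 mm, so σ = P/A = E × (1.162/1400) = 25.73 MPa.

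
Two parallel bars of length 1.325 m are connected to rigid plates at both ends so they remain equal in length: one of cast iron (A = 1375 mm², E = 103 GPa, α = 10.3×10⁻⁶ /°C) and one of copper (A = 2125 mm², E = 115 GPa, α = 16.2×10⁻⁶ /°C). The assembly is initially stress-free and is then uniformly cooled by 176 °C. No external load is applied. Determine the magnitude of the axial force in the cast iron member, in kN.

P ≈ 93.1 kN (compressive in the cast iron)

The copper has the larger α, so on cooling it would change length more than the cast iron if both were free. The rigid plates force a common final length, so the copper is put into tension and the cast iron into compression, with equal and opposite forces P (no external load).
Compatibility of the two members (thermal + elastic change equal): (α₁ − α₂)ΔT = P·[1/(A₁E₁) + 1/(A₂E₂)].
|α₁ − α₂|·ΔT = 5.9×10⁻⁶ × 176 = 0.001038.
1/(A₁E₁) + 1/(A₂E₂) = 1/(1375×103×10³) + 1/(2125×115×10³) = 1.115×10⁻⁸ N⁻¹.
So P = 0.001038 / 1.115×10⁻⁸ = 93.11 kN.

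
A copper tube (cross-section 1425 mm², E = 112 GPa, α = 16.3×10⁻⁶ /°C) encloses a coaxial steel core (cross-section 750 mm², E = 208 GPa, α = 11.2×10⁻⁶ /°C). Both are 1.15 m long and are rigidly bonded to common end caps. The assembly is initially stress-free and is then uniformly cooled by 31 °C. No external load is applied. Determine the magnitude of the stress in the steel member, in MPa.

σ ≈ 16.6 MPa (compressive)

Both members must finish at the same length. With the larger α, the copper tends to over-contract; the plates restrain it, putting the copper in tension and the steel in compression. With no external load the two internal forces are equal and opposite, magnitude P.
Setting the final lengths equal and cancelling L: (α₁ − α₂)ΔT = P/(A₁E₁) + P/(A₂E₂).
|α₁ − α₂|·ΔT = 5.1×10⁻⁶ × 31 = 0.0001581.
1/(A₁E₁) + 1/(A₂E₂) = 1/(1425×112×10³) + 1/(750×208×10³) = 1.268×10⁻⁸ N⁻¹.
P = 0.0001581 / 1.268×10⁻⁸ = 12470 N = 12.47 kN.
σ_{steel} = P/A₂ = 12470/750 = 16.63 MPa, compressive.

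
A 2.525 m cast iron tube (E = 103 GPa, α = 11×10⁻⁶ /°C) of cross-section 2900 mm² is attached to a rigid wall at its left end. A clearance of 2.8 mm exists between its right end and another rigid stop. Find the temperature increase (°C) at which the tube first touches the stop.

ΔT ≈ 101 °C

The gap closes when αΔT L = 2.8 mm, since the tube is still unstressed at that instant.
So ΔT = g/(αL) = 2.8/(11×10⁻⁶ × 2525) = 100.8 °C.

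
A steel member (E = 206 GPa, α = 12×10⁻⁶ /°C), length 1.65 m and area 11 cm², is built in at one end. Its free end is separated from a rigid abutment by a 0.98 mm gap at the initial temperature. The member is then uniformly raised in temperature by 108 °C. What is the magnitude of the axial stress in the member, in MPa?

σ ≈ 145 MPa (compressive)

Free thermal elongation = αΔT L = 12×10⁻⁶ × 108 × 1650 = 2.138 mm.
After closing the 0.98 mm clearance, 2.138 − 0.98 = 1.158 mm of expansion remains to be suppressed by the wall.
So σ = E(δ_free − g)/L = 206×10³ × 1.158/1650 = 144.6 MPa.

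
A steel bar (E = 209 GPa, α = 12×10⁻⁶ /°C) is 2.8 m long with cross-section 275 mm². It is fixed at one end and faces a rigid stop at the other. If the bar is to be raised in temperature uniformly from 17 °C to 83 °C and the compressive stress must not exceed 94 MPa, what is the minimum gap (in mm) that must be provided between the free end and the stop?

With no wall the bar would lengthen by αΔT L = 12×10⁻⁶ × 66 × 2800 = 2.218 mm.
At the allowable stress the elastic shortening the wall may impose is σL/E = 94 × 2800 / (209×10³) = 1.259 mm.
The gap must absorb the remainder: g_min = 2.218 − 1.259 = 0.9583 mm.

g ≈ 0.958 mm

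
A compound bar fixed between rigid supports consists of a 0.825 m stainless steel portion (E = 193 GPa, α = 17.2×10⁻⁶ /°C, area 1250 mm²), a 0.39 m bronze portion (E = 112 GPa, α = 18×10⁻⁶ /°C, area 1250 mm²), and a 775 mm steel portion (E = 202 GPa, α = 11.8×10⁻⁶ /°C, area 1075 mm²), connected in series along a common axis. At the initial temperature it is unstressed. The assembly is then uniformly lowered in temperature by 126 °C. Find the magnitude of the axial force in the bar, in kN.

With the walls removed the bar would change length by δ_free = Σ αᵢΔT Lᵢ = 17.2×10⁻⁶×126×825 + 18×10⁻⁶×126×390 + 11.8×10⁻⁶×126×775 = 3.825 mm.
The rigid supports impose zero overall length change; the single axial force P common to all segments must satisfy P Σ Lᵢ/(AᵢEᵢ) = δ_free.
The series flexibility is Σ Lᵢ/(AᵢEᵢ) = 825/(1250×193×10³) + 390/(1250×112×10³) + 775/(1075×202×10³) = 9.774×10⁻⁶ mm/N.
So P = 3.825 / 9.774×10⁻⁶ = 391.3 kN, tensile.

P ≈ 391 kN (tensile)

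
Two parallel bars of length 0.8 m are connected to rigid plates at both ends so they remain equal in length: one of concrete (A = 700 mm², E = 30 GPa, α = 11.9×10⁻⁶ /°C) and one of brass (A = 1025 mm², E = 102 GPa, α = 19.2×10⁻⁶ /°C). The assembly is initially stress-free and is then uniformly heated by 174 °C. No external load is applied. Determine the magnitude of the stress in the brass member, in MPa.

Both members must finish at the same length. With the larger α, the brass tends to over-expand; the plates restrain it, putting the brass in compression and the concrete in tension. With no external load the two internal forces are equal and opposite, magnitude P.
Setting the final lengths equal and cancelling L: (α₁ − α₂)ΔT = P/(A₁E₁) + P/(A₂E₂).
|α₁ − α₂|·ΔT = 7.3×10⁻⁶ × 174 = 0.00127.
1/(A₁E₁) + 1/(A₂E₂) = 1/(700×30×10³) + 1/(1025×102×10³) = 5.718×10⁻⁸ N⁻¹.
P = 0.00127 / 5.718×10⁻⁸ = 22210 N = 22.21 kN.
σ_{brass} = P/A₂ = 22210/1025 = 21.67 MPa, compressive.

σ ≈ 21.7 MPa (compressive)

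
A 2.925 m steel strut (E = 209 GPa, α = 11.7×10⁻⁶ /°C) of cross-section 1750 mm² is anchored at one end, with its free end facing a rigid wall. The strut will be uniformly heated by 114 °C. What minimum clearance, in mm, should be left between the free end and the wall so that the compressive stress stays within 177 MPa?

Free expansion if unrestrained: δ_free = αΔT L = 11.7×10⁻⁶ × 114 × 2925 = 3.901 mm.
A stress of 177 MPa corresponds to the wall pushing the strut back by σL/E = 177×2925/(209×10³) = 2.477 mm.
So the gap has to take up the difference, g_min = δ_free − σL/E = 3.901 − 2.477 = 1.424 mm.

g ≈ 1.42 mm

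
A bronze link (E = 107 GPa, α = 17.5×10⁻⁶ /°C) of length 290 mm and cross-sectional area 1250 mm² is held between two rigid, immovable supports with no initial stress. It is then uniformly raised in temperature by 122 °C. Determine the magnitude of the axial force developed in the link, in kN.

P ≈ 286 kN (compressive)

Full restraint means ε = 0, so the stress is σ = EαΔT = 107×10³ × 17.5×10⁻⁶ × 122 = 228.4 MPa.
P = AEαΔT = 1250 × 107×10³ × 17.5×10⁻⁶ × 122 = 285.6 kN (compressive).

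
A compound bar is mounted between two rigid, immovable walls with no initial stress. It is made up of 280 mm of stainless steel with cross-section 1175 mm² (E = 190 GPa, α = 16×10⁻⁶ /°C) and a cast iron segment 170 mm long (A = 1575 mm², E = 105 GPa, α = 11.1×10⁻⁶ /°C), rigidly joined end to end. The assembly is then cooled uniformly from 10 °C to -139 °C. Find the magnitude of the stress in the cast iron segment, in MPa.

Free thermal contraction of the whole bar: Σ αᵢΔT Lᵢ = 16×10⁻⁶×149×280 + 11.1×10⁻⁶×149×170 = 0.9487 mm.
The rigid supports impose zero overall length change; the single axial force P common to all segments must satisfy P Σ Lᵢ/(AᵢEᵢ) = δ_free.
The series flexibility is Σ Lᵢ/(AᵢEᵢ) = 280/(1175×190×10³) + 170/(1575×105×10³) = 2.282×10⁻⁶ mm/N.
P = 0.9487 / 2.282×10⁻⁶ = 415700 N = 415.7 kN, tensile.
σ_{cast iron} = P / A = 415700 / 1575 = 263.9 MPa.

σ ≈ 264 MPa (tensile)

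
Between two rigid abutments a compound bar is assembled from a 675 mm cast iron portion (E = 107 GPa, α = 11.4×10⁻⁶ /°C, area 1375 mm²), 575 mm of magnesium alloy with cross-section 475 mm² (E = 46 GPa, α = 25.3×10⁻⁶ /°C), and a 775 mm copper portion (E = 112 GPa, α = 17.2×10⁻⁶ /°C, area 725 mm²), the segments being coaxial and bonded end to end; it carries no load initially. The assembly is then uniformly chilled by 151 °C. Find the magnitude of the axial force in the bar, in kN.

Free thermal contraction of the whole bar: Σ αᵢΔT Lᵢ = 11.4×10⁻⁶×151×675 + 25.3×10⁻⁶×151×575 + 17.2×10⁻⁶×151×775 = 5.371 mm.
The rigid supports impose zero overall length change; the single axial force P common to all segments must satisfy P Σ Lᵢ/(AᵢEᵢ) = δ_free.
The series flexibility is Σ Lᵢ/(AᵢEᵢ) = 675/(1375×107×10³) + 575/(475×46×10³) + 775/(725×112×10³) = 4.045×10⁻⁵ mm/N.
P = 5.371 / 4.045×10⁻⁵ = 132800 N = 132.8 kN, tensile.

P ≈ 133 kN (tensile)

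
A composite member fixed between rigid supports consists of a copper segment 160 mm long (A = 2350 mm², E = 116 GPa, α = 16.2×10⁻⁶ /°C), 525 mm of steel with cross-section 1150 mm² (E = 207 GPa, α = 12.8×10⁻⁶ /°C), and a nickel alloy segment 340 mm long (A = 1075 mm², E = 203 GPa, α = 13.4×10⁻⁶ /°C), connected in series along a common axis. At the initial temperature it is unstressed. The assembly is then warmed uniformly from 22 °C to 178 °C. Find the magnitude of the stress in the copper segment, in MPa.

σ ≈ 212 MPa (compressive)

If the supports were absent, the total length change would be Σ αᵢΔT Lᵢ = 16.2×10⁻⁶×156×160 + 12.8×10⁻⁶×156×525 + 13.4×10⁻⁶×156×340 = 2.163 mm.
Since the ends are fixed, an axial force P builds up, equal in every segment, with P · Σ Lᵢ/(AᵢEᵢ) = δ_free.
The series flexibility is Σ Lᵢ/(AᵢEᵢ) = 160/(2350×116×10³) + 525/(1150×207×10³) + 340/(1075×203×10³) = 4.35×10⁻⁶ mm/N.
P = 2.163 / 4.35×10⁻⁶ = 497300 N = 497.3 kN, compressive.
σ_{copper} = P / A = 497300 / 2350 = 211.6 MPa.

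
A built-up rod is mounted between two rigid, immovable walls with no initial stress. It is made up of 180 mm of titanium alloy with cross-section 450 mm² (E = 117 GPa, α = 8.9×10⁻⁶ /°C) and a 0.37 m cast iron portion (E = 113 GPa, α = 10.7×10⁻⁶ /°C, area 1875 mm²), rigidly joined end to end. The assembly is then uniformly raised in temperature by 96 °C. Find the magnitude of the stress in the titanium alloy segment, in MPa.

If the supports were absent, the total length change would be Σ αᵢΔT Lᵢ = 8.9×10⁻⁶×96×180 + 10.7×10⁻⁶×96×370 = 0.5339 mm.
Since the ends are fixed, an axial force P builds up, equal in every segment, with P · Σ Lᵢ/(AᵢEᵢ) = δ_free.
The series flexibility is Σ Lᵢ/(AᵢEᵢ) = 180/(450×117×10³) + 370/(1875×113×10³) = 5.165×10⁻⁶ mm/N.
Hence P = δ_free / Σ(L/AE) = 0.5339/5.165×10⁻⁶ = 103.4 kN (compressive).
σ_{titanium alloy} = P / A = 103400 / 450 = 229.7 MPa.

σ ≈ 230 MPa (compressive)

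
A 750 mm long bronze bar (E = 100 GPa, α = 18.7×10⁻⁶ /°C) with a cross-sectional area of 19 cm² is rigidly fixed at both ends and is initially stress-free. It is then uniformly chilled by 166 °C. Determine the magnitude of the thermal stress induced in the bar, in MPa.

Because both ends are immovable the net strain is zero, and the suppressed thermal strain is αΔT = 18.7×10⁻⁶ × 166 = 3104.2×10⁻⁶.
σ = EαΔT = 100×10³ × 18.7×10⁻⁶ × 166 = 310.4 MPa (tensile; the bar is trying to contract).

σ ≈ 310 MPa (tensile)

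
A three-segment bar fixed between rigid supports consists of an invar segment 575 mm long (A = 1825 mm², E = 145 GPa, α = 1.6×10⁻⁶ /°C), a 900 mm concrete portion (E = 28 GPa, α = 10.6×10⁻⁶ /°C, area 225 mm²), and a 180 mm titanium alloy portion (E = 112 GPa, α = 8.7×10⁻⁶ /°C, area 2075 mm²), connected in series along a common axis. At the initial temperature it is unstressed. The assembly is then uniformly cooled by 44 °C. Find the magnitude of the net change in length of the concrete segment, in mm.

|ΔL| ≈ 0.0987 mm

Free thermal contraction of the whole bar: Σ αᵢΔT Lᵢ = 1.6×10⁻⁶×44×575 + 10.6×10⁻⁶×44×900 + 8.7×10⁻⁶×44×180 = 0.5291 mm.
Since the ends are fixed, an axial force P builds up, equal in every segment, with P · Σ Lᵢ/(AᵢEᵢ) = δ_free.
The series flexibility is Σ Lᵢ/(AᵢEᵢ) = 575/(1825×145×10³) + 900/(225×28×10³) + 180/(2075×112×10³) = 0.0001458 mm/N.
So P = 0.5291 / 0.0001458 = 3.629 kN, tensile.
For the concrete segment, free thermal change = 10.6×10⁻⁶×44×900 = 0.4198 mm and elastic change from P = 3629×900/(225×28×10³) = 0.5184 mm; these oppose, so the net change is 0.0987 mm (segment lengthens).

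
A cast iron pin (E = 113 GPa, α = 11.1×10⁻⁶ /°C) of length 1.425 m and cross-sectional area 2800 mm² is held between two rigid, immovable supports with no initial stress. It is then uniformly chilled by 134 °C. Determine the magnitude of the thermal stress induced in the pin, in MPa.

σ ≈ 168 MPa (tensile)

With length fixed, the mechanical strain must cancel the thermal strain αΔT = 11.1×10⁻⁶ × 134 = 1487.4×10⁻⁶.
The stress required to suppress this strain is σ = Eε = 113×10³ × 1487.4×10⁻⁶ = 168.1 MPa, tensile since the pin is trying to contract.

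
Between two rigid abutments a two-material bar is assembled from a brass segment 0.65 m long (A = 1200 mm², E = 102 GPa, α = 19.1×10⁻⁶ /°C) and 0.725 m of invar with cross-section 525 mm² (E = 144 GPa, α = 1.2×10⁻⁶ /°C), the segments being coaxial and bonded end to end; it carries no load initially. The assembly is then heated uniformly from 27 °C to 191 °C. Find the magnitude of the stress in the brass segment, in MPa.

σ ≈ 122 MPa (compressive)

With the walls removed the bar would change length by δ_free = Σ αᵢΔT Lᵢ = 19.1×10⁻⁶×164×650 + 1.2×10⁻⁶×164×725 = 2.179 mm.
Since the ends are fixed, an axial force P builds up, equal in every segment, with P · Σ Lᵢ/(AᵢEᵢ) = δ_free.
Σ Lᵢ/(AᵢEᵢ) = 650/(1200×102×10³) + 725/(525×144×10³) = 1.49×10⁻⁵ mm/N.
P = 2.179 / 1.49×10⁻⁵ = 146200 N = 146.2 kN, compressive.
σ_{brass} = P / A = 146200 / 1200 = 121.9 MPa.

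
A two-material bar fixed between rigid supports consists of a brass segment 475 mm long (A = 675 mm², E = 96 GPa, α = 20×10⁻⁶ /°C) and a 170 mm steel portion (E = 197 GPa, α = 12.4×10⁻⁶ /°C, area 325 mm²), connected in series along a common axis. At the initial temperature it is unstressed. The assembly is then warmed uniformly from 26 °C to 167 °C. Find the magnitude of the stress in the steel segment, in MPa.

σ ≈ 504 MPa (compressive)

With the walls removed the bar would change length by δ_free = Σ αᵢΔT Lᵢ = 20×10⁻⁶×141×475 + 12.4×10⁻⁶×141×170 = 1.637 mm.
The rigid supports impose zero overall length change; the single axial force P common to all segments must satisfy P Σ Lᵢ/(AᵢEᵢ) = δ_free.
Σ Lᵢ/(AᵢEᵢ) = 475/(675×96×10³) + 170/(325×197×10³) = 9.985×10⁻⁶ mm/N.
So P = 1.637 / 9.985×10⁻⁶ = 163.9 kN, compressive.
σ_{steel} = P / A = 163900 / 325 = 504.3 MPa.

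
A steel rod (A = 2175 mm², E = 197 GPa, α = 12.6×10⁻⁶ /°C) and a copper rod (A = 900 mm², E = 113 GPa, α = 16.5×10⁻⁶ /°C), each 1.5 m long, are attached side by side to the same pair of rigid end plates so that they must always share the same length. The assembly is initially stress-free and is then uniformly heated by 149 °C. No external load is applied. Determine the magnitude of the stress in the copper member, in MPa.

σ ≈ 53.1 MPa (compressive)

Both members must finish at the same length. With the larger α, the copper tends to over-expand; the plates restrain it, putting the copper in compression and the steel in tension. With no external load the two internal forces are equal and opposite, magnitude P.
Equating the net (thermal + elastic) strains gives |α₁ − α₂|·ΔT = P·[1/(A₁E₁) + 1/(A₂E₂)].
|α₁ − α₂|·ΔT = 3.9×10⁻⁶ × 149 = 0.0005811.
1/(A₁E₁) + 1/(A₂E₂) = 1/(2175×197×10³) + 1/(900×113×10³) = 1.217×10⁻⁸ N⁻¹.
P = 0.0005811 / 1.217×10⁻⁸ = 47760 N = 47.76 kN.
σ_{copper} = P/A₂ = 47760/900 = 53.07 MPa, compressive.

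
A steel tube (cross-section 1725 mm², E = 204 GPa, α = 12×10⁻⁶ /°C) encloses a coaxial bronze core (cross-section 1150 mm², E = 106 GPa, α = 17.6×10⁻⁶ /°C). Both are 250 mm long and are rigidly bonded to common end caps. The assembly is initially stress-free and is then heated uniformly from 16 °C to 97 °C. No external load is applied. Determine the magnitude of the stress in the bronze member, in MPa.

σ ≈ 35.7 MPa (compressive)

The bronze has the larger α, so on heating it would change length more than the steel if both were free. The rigid plates force a common final length, so the bronze is put into compression and the steel into tension, with equal and opposite forces P (no external load).
Equating the net (thermal + elastic) strains gives |α₁ − α₂|·ΔT = P·[1/(A₁E₁) + 1/(A₂E₂)].
|α₁ − α₂|·ΔT = 5.6×10⁻⁶ × 81 = 0.0004536.
1/(A₁E₁) + 1/(A₂E₂) = 1/(1725×204×10³) + 1/(1150×106×10³) = 1.105×10⁻⁸ N⁻¹.
So P = 0.0004536 / 1.105×10⁻⁸ = 41.07 kN.
σ_{bronze} = P/A₂ = 41070/1150 = 35.71 MPa, compressive.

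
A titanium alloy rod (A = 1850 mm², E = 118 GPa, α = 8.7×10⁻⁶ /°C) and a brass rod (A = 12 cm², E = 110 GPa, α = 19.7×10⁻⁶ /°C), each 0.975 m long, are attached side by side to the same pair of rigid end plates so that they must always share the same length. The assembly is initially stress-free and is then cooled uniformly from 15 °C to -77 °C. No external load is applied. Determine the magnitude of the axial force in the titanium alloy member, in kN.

The brass has the larger α, so on cooling it would change length more than the titanium alloy if both were free. The rigid plates force a common final length, so the brass is put into tension and the titanium alloy into compression, with equal and opposite forces P (no external load).
Compatibility of the two members (thermal + elastic change equal): (α₁ − α₂)ΔT = P·[1/(A₁E₁) + 1/(A₂E₂)].
|α₁ − α₂|·ΔT = 11×10⁻⁶ × 92 = 0.001012.
1/(A₁E₁) + 1/(A₂E₂) = 1/(1850×118×10³) + 1/(1200×110×10³) = 1.216×10⁻⁸ N⁻¹.
So P = 0.001012 / 1.216×10⁻⁸ = 83.25 kN.

P ≈ 83.2 kN (compressive in the titanium alloy)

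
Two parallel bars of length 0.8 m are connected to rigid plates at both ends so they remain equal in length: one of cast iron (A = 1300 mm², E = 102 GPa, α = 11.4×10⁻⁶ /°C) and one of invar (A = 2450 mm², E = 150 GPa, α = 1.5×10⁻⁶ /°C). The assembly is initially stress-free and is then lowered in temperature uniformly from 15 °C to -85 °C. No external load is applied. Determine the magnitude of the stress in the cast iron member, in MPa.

The cast iron has the larger α, so on cooling it would change length more than the invar if both were free. The rigid plates force a common final length, so the cast iron is put into tension and the invar into compression, with equal and opposite forces P (no external load).
Setting the final lengths equal and cancelling L: (α₁ − α₂)ΔT = P/(A₁E₁) + P/(A₂E₂).
|α₁ − α₂|·ΔT = 9.9×10⁻⁶ × 100 = 0.00099.
1/(A₁E₁) + 1/(A₂E₂) = 1/(1300×102×10³) + 1/(2450×150×10³) = 1.026×10⁻⁸ N⁻¹.
So P = 0.00099 / 1.026×10⁻⁸ = 96.47 kN.
σ_{cast iron} = P/A₁ = 96470/1300 = 74.21 MPa, tensile.

σ ≈ 74.2 MPa (tensile)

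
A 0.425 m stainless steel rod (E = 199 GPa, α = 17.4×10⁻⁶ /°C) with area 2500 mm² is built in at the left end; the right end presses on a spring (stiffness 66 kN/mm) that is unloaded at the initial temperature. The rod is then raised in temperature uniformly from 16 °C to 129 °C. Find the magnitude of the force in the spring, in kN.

P ≈ 52.2 kN

The unrestrained thermal change is αΔT L = 17.4×10⁻⁶ × 113 × 425 = 0.8356 mm.
Let P be the compressive force at the spring. The rod shortens elastically by PL/(AE) and the spring compresses by P/k; together these equal δ_free.
So P = δ_free / [L/(AE) + 1/k] = 0.8356 / [ 425/(2500×199×10³) + 1/(66×10³) ].
P = 0.8356 / 1.601×10⁻⁵ = 52210 N.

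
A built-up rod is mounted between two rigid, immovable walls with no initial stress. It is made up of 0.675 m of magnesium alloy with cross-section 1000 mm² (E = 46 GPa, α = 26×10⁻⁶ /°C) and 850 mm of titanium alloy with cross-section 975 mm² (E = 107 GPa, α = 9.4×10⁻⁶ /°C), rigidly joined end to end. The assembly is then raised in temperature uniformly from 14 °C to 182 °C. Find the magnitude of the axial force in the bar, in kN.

P ≈ 188 kN (compressive)

Free thermal expansion of the whole bar: Σ αᵢΔT Lᵢ = 26×10⁻⁶×168×675 + 9.4×10⁻⁶×168×850 = 4.291 mm.
Since the ends are fixed, an axial force P builds up, equal in every segment, with P · Σ Lᵢ/(AᵢEᵢ) = δ_free.
The series flexibility is Σ Lᵢ/(AᵢEᵢ) = 675/(1000×46×10³) + 850/(975×107×10³) = 2.282×10⁻⁵ mm/N.
Hence P = δ_free / Σ(L/AE) = 4.291/2.282×10⁻⁵ = 188 kN (compressive).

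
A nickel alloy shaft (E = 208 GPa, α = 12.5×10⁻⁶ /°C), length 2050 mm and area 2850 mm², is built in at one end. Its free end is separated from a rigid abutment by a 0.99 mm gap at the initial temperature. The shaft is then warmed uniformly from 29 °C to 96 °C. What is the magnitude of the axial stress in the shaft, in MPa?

σ ≈ 73.8 MPa (compressive)

Free thermal elongation = αΔT L = 12.5×10⁻⁶ × 67 × 2050 = 1.717 mm.
The gap closes (δ_free > 0.99 mm) and the wall then resists a further 1.717 − 0.99 = 0.7269 mm of expansion.
So σ = E(δ_free − g)/L = 208×10³ × 0.7269/2050 = 73.75 MPa.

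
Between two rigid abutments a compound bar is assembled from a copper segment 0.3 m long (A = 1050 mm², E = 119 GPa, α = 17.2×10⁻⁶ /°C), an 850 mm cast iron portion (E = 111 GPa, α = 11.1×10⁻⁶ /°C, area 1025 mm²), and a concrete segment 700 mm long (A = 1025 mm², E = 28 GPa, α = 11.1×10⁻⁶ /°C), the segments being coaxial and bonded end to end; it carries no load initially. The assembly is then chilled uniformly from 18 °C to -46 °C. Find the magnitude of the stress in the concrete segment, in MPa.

σ ≈ 40.8 MPa (tensile)

With the walls removed the bar would change length by δ_free = Σ αᵢΔT Lᵢ = 17.2×10⁻⁶×64×300 + 11.1×10⁻⁶×64×850 + 11.1×10⁻⁶×64×700 = 1.431 mm.
The rigid supports impose zero overall length change; the single axial force P common to all segments must satisfy P Σ Lᵢ/(AᵢEᵢ) = δ_free.
The series flexibility is Σ Lᵢ/(AᵢEᵢ) = 300/(1050×119×10³) + 850/(1025×111×10³) + 700/(1025×28×10³) = 3.426×10⁻⁵ mm/N.
So P = 1.431 / 3.426×10⁻⁵ = 41.78 kN, tensile.
σ_{concrete} = P / A = 41780 / 1025 = 40.76 MPa.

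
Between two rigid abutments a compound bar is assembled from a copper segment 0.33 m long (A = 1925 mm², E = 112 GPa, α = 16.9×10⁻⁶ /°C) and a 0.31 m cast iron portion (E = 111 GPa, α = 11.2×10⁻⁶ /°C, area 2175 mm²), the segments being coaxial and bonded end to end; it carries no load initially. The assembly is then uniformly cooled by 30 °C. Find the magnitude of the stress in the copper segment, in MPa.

σ ≈ 50.1 MPa (tensile)

With the walls removed the bar would change length by δ_free = Σ αᵢΔT Lᵢ = 16.9×10⁻⁶×30×330 + 11.2×10⁻⁶×30×310 = 0.2715 mm.
The rigid supports impose zero overall length change; the single axial force P common to all segments must satisfy P Σ Lᵢ/(AᵢEᵢ) = δ_free.
The series flexibility is Σ Lᵢ/(AᵢEᵢ) = 330/(1925×112×10³) + 310/(2175×111×10³) = 2.815×10⁻⁶ mm/N.
Hence P = δ_free / Σ(L/AE) = 0.2715/2.815×10⁻⁶ = 96.45 kN (tensile).
σ_{copper} = P / A = 96450 / 1925 = 50.1 MPa.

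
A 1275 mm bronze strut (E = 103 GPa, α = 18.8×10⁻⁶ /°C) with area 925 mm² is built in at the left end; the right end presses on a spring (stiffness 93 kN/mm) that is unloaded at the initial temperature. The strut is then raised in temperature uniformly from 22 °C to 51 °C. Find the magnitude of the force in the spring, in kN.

P ≈ 28.8 kN

If the spring were absent the strut would lengthen by αΔT L = 18.8×10⁻⁶ × 29 × 1275 = 0.6951 mm.
Let P be the compressive force at the spring. The strut shortens elastically by PL/(AE) and the spring compresses by P/k; together these equal δ_free.
P [ L/(AE) + 1/k ] = δ_free → P [ 1275/(925×103×10³) + 1/(93×10³) ] = 0.6951.
P = 0.6951 / 2.414×10⁻⁵ = 28800 N.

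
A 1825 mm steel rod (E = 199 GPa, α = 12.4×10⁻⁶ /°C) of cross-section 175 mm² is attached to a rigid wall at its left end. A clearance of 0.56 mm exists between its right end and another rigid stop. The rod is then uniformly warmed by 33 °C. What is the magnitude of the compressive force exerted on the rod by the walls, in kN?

Unrestrained expansion: δ_free = αΔT L = 12.4×10⁻⁶ × 33 × 1825 = 0.7468 mm.
The gap closes (δ_free > 0.56 mm) and the wall then resists a further 0.7468 − 0.56 = 0.1868 mm of expansion.
Compatibility: PL/(AE) = 0.1868 mm, so σ = P/A = E × (0.1868/1825) = 20.37 MPa.
P = σA = 20.37 × 175 = 3.564 kN.

P ≈ 3.56 kN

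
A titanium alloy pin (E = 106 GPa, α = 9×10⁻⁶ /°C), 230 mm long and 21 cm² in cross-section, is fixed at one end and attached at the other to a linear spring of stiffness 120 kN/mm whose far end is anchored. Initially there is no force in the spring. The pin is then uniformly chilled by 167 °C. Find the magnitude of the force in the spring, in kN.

P ≈ 36.9 kN

The unrestrained thermal change is αΔT L = 9×10⁻⁶ × 167 × 230 = 0.3457 mm.
Let P be the tensile force in the spring. The pin extends elastically by PL/(AE) and the spring stretches by P/k; together these equal δ_free.
So P = δ_free / [L/(AE) + 1/k] = 0.3457 / [ 230/(2100×106×10³) + 1/(120×10³) ].
P = 0.3457 / 9.367×10⁻⁶ = 36910 N.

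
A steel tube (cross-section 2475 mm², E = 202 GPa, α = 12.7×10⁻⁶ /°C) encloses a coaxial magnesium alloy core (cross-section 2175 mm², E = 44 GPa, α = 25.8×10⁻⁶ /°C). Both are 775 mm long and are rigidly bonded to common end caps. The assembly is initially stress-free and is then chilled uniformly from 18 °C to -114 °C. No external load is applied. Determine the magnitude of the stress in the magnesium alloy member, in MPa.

σ ≈ 63.9 MPa (tensile)

Both members must finish at the same length. With the larger α, the magnesium alloy tends to over-contract; the plates restrain it, putting the magnesium alloy in tension and the steel in compression. With no external load the two internal forces are equal and opposite, magnitude P.
Compatibility of the two members (thermal + elastic change equal): (α₁ − α₂)ΔT = P·[1/(A₁E₁) + 1/(A₂E₂)].
|α₁ − α₂|·ΔT = 13.1×10⁻⁶ × 132 = 0.001729.
1/(A₁E₁) + 1/(A₂E₂) = 1/(2475×202×10³) + 1/(2175×44×10³) = 1.245×10⁻⁸ N⁻¹.
P = 0.001729 / 1.245×10⁻⁸ = 138900 N = 138.9 kN.
σ_{magnesium alloy} = P/A₂ = 138900/2175 = 63.86 MPa, tensile.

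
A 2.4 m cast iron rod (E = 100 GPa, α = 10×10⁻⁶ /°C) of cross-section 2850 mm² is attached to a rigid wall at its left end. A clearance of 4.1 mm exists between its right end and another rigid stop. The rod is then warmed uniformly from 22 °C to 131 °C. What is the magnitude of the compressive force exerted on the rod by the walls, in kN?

P ≈ 0 kN

If the wall were absent the rod would grow by αΔT L = 10×10⁻⁶ × 109 × 2400 = 2.616 mm.
Since δ_free = 2.62 mm is less than the 4.1 mm gap, the rod never touches the wall. No axial force develops.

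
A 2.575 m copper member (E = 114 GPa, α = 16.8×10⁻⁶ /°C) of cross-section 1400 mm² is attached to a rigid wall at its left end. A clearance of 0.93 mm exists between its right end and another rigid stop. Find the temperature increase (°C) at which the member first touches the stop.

The gap closes when αΔT L = 0.93 mm, since the member is still unstressed at that instant.
So ΔT = g/(αL) = 0.93/(16.8×10⁻⁶ × 2575) = 21.5 °C.

ΔT ≈ 21.5 °C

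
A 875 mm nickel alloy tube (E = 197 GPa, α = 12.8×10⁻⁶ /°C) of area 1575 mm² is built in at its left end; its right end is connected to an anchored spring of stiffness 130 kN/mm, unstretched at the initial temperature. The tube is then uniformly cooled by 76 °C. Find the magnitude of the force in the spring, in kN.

If the spring were absent the tube would shorten by αΔT L = 12.8×10⁻⁶ × 76 × 875 = 0.8512 mm.
Let P be the tensile force in the spring. The tube extends elastically by PL/(AE) and the spring stretches by P/k; together these equal δ_free.
So P = δ_free / [L/(AE) + 1/k] = 0.8512 / [ 875/(1575×197×10³) + 1/(130×10³) ].
P = 0.8512 / 1.051×10⁻⁵ = 80970 N.

P ≈ 81 kN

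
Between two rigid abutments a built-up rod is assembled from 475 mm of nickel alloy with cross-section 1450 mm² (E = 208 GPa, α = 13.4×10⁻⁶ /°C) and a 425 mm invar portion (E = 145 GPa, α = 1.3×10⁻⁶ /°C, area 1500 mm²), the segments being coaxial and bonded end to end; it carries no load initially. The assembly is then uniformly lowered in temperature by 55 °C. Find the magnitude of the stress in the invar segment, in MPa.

σ ≈ 71.9 MPa (tensile)

Free thermal contraction of the whole bar: Σ αᵢΔT Lᵢ = 13.4×10⁻⁶×55×475 + 1.3×10⁻⁶×55×425 = 0.3805 mm.
The rigid supports impose zero overall length change; the single axial force P common to all segments must satisfy P Σ Lᵢ/(AᵢEᵢ) = δ_free.
Σ Lᵢ/(AᵢEᵢ) = 475/(1450×208×10³) + 425/(1500×145×10³) = 3.529×10⁻⁶ mm/N.
P = 0.3805 / 3.529×10⁻⁶ = 107800 N = 107.8 kN, tensile.
σ_{invar} = P / A = 107800 / 1500 = 71.87 MPa.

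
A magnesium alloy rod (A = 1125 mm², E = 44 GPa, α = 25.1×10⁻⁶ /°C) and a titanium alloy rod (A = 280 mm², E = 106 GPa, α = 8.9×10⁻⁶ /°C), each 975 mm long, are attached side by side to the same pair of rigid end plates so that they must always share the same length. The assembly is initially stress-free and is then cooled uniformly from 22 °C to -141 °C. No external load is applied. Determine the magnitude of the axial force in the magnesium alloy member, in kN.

P ≈ 49 kN (tensile in the magnesium alloy)

Equilibrium of a rigid end plate with no external load gives equal and opposite internal forces ±P in the two members. Since α_{magnesium alloy} > α_{titanium alloy}, cooling drives the magnesium alloy into tension and the titanium alloy into compression.
Compatibility of the two members (thermal + elastic change equal): (α₁ − α₂)ΔT = P·[1/(A₁E₁) + 1/(A₂E₂)].
|α₁ − α₂|·ΔT = 16.2×10⁻⁶ × 163 = 0.002641.
1/(A₁E₁) + 1/(A₂E₂) = 1/(1125×44×10³) + 1/(280×106×10³) = 5.389×10⁻⁸ N⁻¹.
P = 0.002641 / 5.389×10⁻⁸ = 49000 N = 49 kN.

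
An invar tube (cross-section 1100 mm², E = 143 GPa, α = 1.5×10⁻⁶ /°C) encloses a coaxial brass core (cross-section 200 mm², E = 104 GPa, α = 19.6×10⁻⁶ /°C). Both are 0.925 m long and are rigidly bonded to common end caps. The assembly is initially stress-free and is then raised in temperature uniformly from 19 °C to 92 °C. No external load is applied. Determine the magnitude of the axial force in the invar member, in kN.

Equilibrium of a rigid end plate with no external load gives equal and opposite internal forces ±P in the two members. Since α_{brass} > α_{invar}, heating drives the brass into compression and the invar into tension.
Equating the net (thermal + elastic) strains gives |α₁ − α₂|·ΔT = P·[1/(A₁E₁) + 1/(A₂E₂)].
|α₁ − α₂|·ΔT = 18.1×10⁻⁶ × 73 = 0.001321.
1/(A₁E₁) + 1/(A₂E₂) = 1/(1100×143×10³) + 1/(200×104×10³) = 5.443×10⁻⁸ N⁻¹.
P = 0.001321 / 5.443×10⁻⁸ = 24270 N = 24.27 kN.

P ≈ 24.3 kN (tensile in the invar)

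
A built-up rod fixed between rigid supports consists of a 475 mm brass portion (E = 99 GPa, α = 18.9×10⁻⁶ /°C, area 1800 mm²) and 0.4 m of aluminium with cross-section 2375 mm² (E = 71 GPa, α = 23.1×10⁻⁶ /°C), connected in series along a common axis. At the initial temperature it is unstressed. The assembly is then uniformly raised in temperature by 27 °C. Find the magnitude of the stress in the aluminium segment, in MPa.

With the walls removed the bar would change length by δ_free = Σ αᵢΔT Lᵢ = 18.9×10⁻⁶×27×475 + 23.1×10⁻⁶×27×400 = 0.4919 mm.
Since the ends are fixed, an axial force P builds up, equal in every segment, with P · Σ Lᵢ/(AᵢEᵢ) = δ_free.
The series flexibility is Σ Lᵢ/(AᵢEᵢ) = 475/(1800×99×10³) + 400/(2375×71×10³) = 5.038×10⁻⁶ mm/N.
P = 0.4919 / 5.038×10⁻⁶ = 97640 N = 97.64 kN, compressive.
σ_{aluminium} = P / A = 97640 / 2375 = 41.11 MPa.

σ ≈ 41.1 MPa (compressive)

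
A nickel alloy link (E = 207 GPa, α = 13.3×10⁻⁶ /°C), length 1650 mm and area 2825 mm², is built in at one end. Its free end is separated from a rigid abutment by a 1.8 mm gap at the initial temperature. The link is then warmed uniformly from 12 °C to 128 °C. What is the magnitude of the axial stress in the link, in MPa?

Free thermal elongation = αΔT L = 13.3×10⁻⁶ × 116 × 1650 = 2.546 mm.
This exceeds the 1.8 mm gap, so the wall pushes back. The portion of expansion that must be recovered elastically is δ_free − gap = 2.546 − 1.8 = 0.7456 mm.
Compatibility: PL/(AE) = 0.7456 mm, so σ = P/A = E × (0.7456/1650) = 93.54 MPa.

σ ≈ 93.5 MPa (compressive)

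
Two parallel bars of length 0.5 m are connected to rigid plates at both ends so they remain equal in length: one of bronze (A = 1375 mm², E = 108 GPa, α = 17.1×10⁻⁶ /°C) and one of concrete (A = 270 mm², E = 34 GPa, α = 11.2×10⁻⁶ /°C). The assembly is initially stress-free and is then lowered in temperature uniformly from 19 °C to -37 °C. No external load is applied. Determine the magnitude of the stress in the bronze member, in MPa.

Both members must finish at the same length. With the larger α, the bronze tends to over-contract; the plates restrain it, putting the bronze in tension and the concrete in compression. With no external load the two internal forces are equal and opposite, magnitude P.
Setting the final lengths equal and cancelling L: (α₁ − α₂)ΔT = P/(A₁E₁) + P/(A₂E₂).
|α₁ − α₂|·ΔT = 5.9×10⁻⁶ × 56 = 0.0003304.
1/(A₁E₁) + 1/(A₂E₂) = 1/(1375×108×10³) + 1/(270×34×10³) = 1.157×10⁻⁷ N⁻¹.
P = 0.0003304 / 1.157×10⁻⁷ = 2856 N = 2.856 kN.
σ_{bronze} = P/A₁ = 2856/1375 = 2.077 MPa, tensile.

σ ≈ 2.08 MPa (tensile)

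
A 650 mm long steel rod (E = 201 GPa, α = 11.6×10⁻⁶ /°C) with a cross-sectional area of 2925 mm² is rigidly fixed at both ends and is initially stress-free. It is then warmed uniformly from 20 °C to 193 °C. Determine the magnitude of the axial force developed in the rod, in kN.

With zero net strain, σ = E·αΔT = 201 GPa × 11.6×10⁻⁶ × 173 = 403.4 MPa.
Then P = σA = 403.4 × 2925 mm² = 1180 kN, compressive.

P ≈ 1180 kN (compressive)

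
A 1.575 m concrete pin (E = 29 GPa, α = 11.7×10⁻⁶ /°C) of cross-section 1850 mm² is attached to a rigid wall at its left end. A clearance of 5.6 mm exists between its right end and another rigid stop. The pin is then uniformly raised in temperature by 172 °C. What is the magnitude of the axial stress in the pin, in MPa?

σ ≈ 0 MPa

If the wall were absent the pin would grow by αΔT L = 11.7×10⁻⁶ × 172 × 1575 = 3.17 mm.
This is smaller than the 5.6 mm clearance, so the pin expands freely without reaching the stop — the stress is zero.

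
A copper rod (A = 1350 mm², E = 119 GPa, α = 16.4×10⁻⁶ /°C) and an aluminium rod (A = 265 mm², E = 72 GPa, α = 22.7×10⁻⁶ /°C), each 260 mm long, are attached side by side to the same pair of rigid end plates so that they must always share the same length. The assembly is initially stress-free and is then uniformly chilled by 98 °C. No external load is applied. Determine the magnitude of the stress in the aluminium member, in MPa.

The aluminium has the larger α, so on cooling it would change length more than the copper if both were free. The rigid plates force a common final length, so the aluminium is put into tension and the copper into compression, with equal and opposite forces P (no external load).
Equating the net (thermal + elastic) strains gives |α₁ − α₂|·ΔT = P·[1/(A₁E₁) + 1/(A₂E₂)].
|α₁ − α₂|·ΔT = 6.3×10⁻⁶ × 98 = 0.0006174.
1/(A₁E₁) + 1/(A₂E₂) = 1/(1350×119×10³) + 1/(265×72×10³) = 5.864×10⁻⁸ N⁻¹.
So P = 0.0006174 / 5.864×10⁻⁸ = 10.53 kN.
σ_{aluminium} = P/A₂ = 10530/265 = 39.73 MPa, tensile.

σ ≈ 39.7 MPa (tensile)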